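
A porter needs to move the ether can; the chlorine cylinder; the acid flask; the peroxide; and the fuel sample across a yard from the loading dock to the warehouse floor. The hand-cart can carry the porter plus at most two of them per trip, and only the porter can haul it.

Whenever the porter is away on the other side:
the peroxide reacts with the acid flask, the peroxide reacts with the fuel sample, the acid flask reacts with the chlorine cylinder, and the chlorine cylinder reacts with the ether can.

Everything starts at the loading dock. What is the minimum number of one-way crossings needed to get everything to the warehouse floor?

Counting alone: the porter can take at most 2 across per trip to the warehouse floor, so moving all 5 needs at least 3 loaded trips out, with a return between consecutive ones — at least 5 crossings.
The safety rule pushes this higher. Following every safe sequence of crossings, the most of the 5 that can be at the warehouse floor as the hand-cart arrives there on crossing 5 is 4 — never all 5.
So no plan with fewer than 7 crossings exists, and this one achieves 7:
1. Porter goes to the warehouse floor with the chlorine cylinder and the peroxide.  [the loading dock: the acid flask, the ether can, the fuel sample | the warehouse floor: the chlorine cylinder, the peroxide]
2. Porter goes back to the loading dock alone.  [the loading dock: the acid flask, the ether can, the fuel sample | the warehouse floor: the chlorine cylinder, the peroxide]
3. Porter goes to the warehouse floor with the ether can.  [the loading dock: the acid flask, the fuel sample | the warehouse floor: the chlorine cylinder, the ether can, the peroxide]
4. Porter goes back to the loading dock with the chlorine cylinder.  [the loading dock: the acid flask, the chlorine cylinder, the fuel sample | the warehouse floor: the ether can, the peroxide]
5. Porter goes to the warehouse floor with the acid flask and the fuel sample.  [the loading dock: the chlorine cylinder | the warehouse floor: the acid flask, the ether can, the fuel sample, the peroxide]
6. Porter goes back to the loading dock with the peroxide.  [the loading dock: the chlorine cylinder, the peroxide | the warehouse floor: the acid flask, the ether can, the fuel sample]
7. Porter goes to the warehouse floor with the chlorine cylinder and the peroxide.  [the loading dock: — | the warehouse floor: the acid flask, the chlorine cylinder, the ether can, the fuel sample, the peroxide]

7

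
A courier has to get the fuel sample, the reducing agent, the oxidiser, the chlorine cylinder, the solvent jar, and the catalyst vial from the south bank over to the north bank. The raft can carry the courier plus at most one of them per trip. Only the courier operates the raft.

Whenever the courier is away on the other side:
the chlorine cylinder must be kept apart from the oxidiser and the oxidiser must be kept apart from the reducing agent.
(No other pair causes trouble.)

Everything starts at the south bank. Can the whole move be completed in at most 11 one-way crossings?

Counting alone: the courier can take at most 1 across per trip to the north bank, so moving all 6 needs at least 6 loaded trips out, with a return between consecutive ones — at least 11 crossings.
The safety rule pushes this higher. Following every safe sequence of crossings, the most of the 6 that can be at the north bank as the raft arrives there on crossing 11 is 5 — never all 6.
So the move cannot be finished within 11 crossings. (The shortest complete plan takes 13:)
1. Courier goes to the north bank with the oxidiser.  [the south bank: the catalyst vial, the chlorine cylinder, the fuel sample, the reducing agent, the solvent jar | the north bank: the oxidiser]
2. Courier goes back to the south bank alone.  [the south bank: the catalyst vial, the chlorine cylinder, the fuel sample, the reducing agent, the solvent jar | the north bank: the oxidiser]
3. Courier goes to the north bank with the fuel sample.  [the south bank: the catalyst vial, the chlorine cylinder, the reducing agent, the solvent jar | the north bank: the fuel sample, the oxidiser]
4. Courier goes back to the south bank alone.  [the south bank: the catalyst vial, the chlorine cylinder, the reducing agent, the solvent jar | the north bank: the fuel sample, the oxidiser]
5. Courier goes to the north bank with the reducing agent.  [the south bank: the catalyst vial, the chlorine cylinder, the solvent jar | the north bank: the fuel sample, the oxidiser, the reducing agent]
6. Courier goes back to the south bank with the oxidiser.  [the south bank: the catalyst vial, the chlorine cylinder, the oxidiser, the solvent jar | the north bank: the fuel sample, the reducing agent]
7. Courier goes to the north bank with the chlorine cylinder.  [the south bank: the catalyst vial, the oxidiser, the solvent jar | the north bank: the chlorine cylinder, the fuel sample, the reducing agent]
8. Courier goes back to the south bank alone.  [the south bank: the catalyst vial, the oxidiser, the solvent jar | the north bank: the chlorine cylinder, the fuel sample, the reducing agent]
9. Courier goes to the north bank with the solvent jar.  [the south bank: the catalyst vial, the oxidiser | the north bank: the chlorine cylinder, the fuel sample, the reducing agent, the solvent jar]
10. Courier goes back to the south bank alone.  [the south bank: the catalyst vial, the oxidiser | the north bank: the chlorine cylinder, the fuel sample, the reducing agent, the solvent jar]
11. Courier goes to the north bank with the catalyst vial.  [the south bank: the oxidiser | the north bank: the catalyst vial, the chlorine cylinder, the fuel sample, the reducing agent, the solvent jar]
12. Courier goes back to the south bank alone.  [the south bank: the oxidiser | the north bank: the catalyst vial, the chlorine cylinder, the fuel sample, the reducing agent, the solvent jar]
13. Courier goes to the north bank with the oxidiser.  [the south bank: — | the north bank: the catalyst vial, the chlorine cylinder, the fuel sample, the oxidiser, the reducing agent, the solvent jar]

No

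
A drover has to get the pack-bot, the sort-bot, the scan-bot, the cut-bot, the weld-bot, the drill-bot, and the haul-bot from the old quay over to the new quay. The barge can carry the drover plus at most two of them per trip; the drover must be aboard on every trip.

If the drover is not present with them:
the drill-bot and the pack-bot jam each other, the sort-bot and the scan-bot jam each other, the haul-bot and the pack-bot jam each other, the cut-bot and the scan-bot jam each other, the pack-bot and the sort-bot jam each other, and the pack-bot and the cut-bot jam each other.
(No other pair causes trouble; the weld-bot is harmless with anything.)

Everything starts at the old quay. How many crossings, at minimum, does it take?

Counting alone: the drover can take at most 2 across per trip to the new quay, so moving all 7 needs at least 4 loaded trips out, with a return between consecutive ones — at least 7 crossings.
The safety rule pushes this higher. Following every safe sequence of crossings, the most of the 7 that can be at the new quay as the barge arrives there on crossing 7 is 6 — never all 7.
So no plan with fewer than 9 crossings exists, and this one achieves 9:
1. Drover goes to the new quay with the pack-bot and the scan-bot.
2. Drover goes back to the old quay alone.
3. Drover goes to the new quay with the weld-bot.
4. Drover goes back to the old quay alone.
5. Drover goes to the new quay with the cut-bot and the sort-bot.
6. Drover goes back to the old quay with the pack-bot and the scan-bot.
7. Drover goes to the new quay with the drill-bot and the haul-bot.
8. Drover goes back to the old quay alone.
9. Drover goes to the new quay with the pack-bot and the scan-bot.

9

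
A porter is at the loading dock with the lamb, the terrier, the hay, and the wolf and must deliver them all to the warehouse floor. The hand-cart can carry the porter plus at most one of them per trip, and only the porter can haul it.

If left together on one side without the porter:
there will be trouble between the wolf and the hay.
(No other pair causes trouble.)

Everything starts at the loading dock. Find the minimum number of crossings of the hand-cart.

7

Counting alone: the porter can take at most 1 across per trip to the warehouse floor, so moving all 4 needs at least 4 loaded trips out, with a return between consecutive ones — at least 7 crossings.
The plan below uses exactly 7 crossings, so it is optimal:
1. Porter goes to the warehouse floor with the hay.  [the loading dock: the lamb, the terrier, the wolf | the warehouse floor: the hay]
2. Porter goes back to the loading dock alone.  [the loading dock: the lamb, the terrier, the wolf | the warehouse floor: the hay]
3. Porter goes to the warehouse floor with the lamb.  [the loading dock: the terrier, the wolf | the warehouse floor: the hay, the lamb]
4. Porter goes back to the loading dock alone.  [the loading dock: the terrier, the wolf | the warehouse floor: the hay, the lamb]
5. Porter goes to the warehouse floor with the terrier.  [the loading dock: the wolf | the warehouse floor: the hay, the lamb, the terrier]
6. Porter goes back to the loading dock alone.  [the loading dock: the wolf | the warehouse floor: the hay, the lamb, the terrier]
7. Porter goes to the warehouse floor with the wolf.  [the loading dock: — | the warehouse floor: the hay, the lamb, the terrier, the wolf]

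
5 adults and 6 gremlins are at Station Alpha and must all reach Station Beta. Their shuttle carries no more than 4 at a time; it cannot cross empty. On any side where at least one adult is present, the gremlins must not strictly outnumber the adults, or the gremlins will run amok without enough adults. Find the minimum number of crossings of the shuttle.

The gremlins already outnumber the adults at Station Alpha before anyone moves, so the starting position itself is disallowed.

impossible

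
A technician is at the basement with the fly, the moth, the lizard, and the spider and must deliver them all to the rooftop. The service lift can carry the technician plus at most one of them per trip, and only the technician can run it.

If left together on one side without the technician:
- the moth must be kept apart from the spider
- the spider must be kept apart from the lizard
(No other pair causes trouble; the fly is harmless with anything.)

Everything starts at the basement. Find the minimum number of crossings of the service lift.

Counting alone: the technician can take at most 1 across per trip to the rooftop, so moving all 4 needs at least 4 loaded trips out, with a return between consecutive ones — at least 7 crossings.
The safety rule pushes this higher. Following every safe sequence of crossings, the most of the 4 that can be at the rooftop as the service lift arrives there on crossing 7 is 3 — never all 4.
So no plan with fewer than 9 crossings exists, and this one achieves 9:
1. Technician goes to the rooftop with the spider.
2. Technician goes back to the basement alone.
3. Technician goes to the rooftop with the fly.
4. Technician goes back to the basement alone.
5. Technician goes to the rooftop with the moth.
6. Technician goes back to the basement with the spider.
7. Technician goes to the rooftop with the lizard.
8. Technician goes back to the basement alone.
9. Technician goes to the rooftop with the spider.

9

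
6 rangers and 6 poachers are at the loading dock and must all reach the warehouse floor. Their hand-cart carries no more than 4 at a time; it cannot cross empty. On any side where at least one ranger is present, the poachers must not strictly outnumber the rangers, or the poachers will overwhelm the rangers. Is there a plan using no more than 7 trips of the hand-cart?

No

Counting alone: each trip to the warehouse floor takes at most 4 across and each return brings at least 1 back, so after t trips out (and t−1 returns) at most 4t − (t−1) of the 12 are across; that first reaches 12 at t = 4, so at least 7 crossings are needed.
The safety rule pushes this higher. Following every safe sequence of crossings, the most of the 12 that can be at the warehouse floor as the hand-cart arrives there on crossing 7 is 11 — never all 12.
So the move cannot be finished within 7 crossings. (The shortest complete plan takes 9:)
1. 2 poachers → the warehouse floor.  (the loading dock: 6R 4P; the warehouse floor: 0R 2P)
2. 1 poacher ← the loading dock.  (the loading dock: 6R 5P; the warehouse floor: 0R 1P)
3. 4 poachers → the warehouse floor.  (the loading dock: 6R 1P; the warehouse floor: 0R 5P)
4. 1 poacher ← the loading dock.  (the loading dock: 6R 2P; the warehouse floor: 0R 4P)
5. 4 rangers → the warehouse floor.  (the loading dock: 2R 2P; the warehouse floor: 4R 4P)
6. 1 ranger and 1 poacher ← the loading dock.  (the loading dock: 3R 3P; the warehouse floor: 3R 3P)
7. 2 rangers and 2 poachers → the warehouse floor.  (the loading dock: 1R 1P; the warehouse floor: 5R 5P)
8. 1 ranger and 1 poacher ← the loading dock.  (the loading dock: 2R 2P; the warehouse floor: 4R 4P)
9. 2 rangers and 2 poachers → the warehouse floor.  (the loading dock: 0R 0P; the warehouse floor: 6R 6P)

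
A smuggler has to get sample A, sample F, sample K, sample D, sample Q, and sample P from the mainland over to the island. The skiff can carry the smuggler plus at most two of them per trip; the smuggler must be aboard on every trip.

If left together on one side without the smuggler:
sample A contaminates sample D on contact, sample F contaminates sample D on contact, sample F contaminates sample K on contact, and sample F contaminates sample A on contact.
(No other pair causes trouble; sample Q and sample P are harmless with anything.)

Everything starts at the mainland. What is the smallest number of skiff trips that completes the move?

9

Counting alone: the smuggler can take at most 2 across per trip to the island, so moving all 6 needs at least 3 loaded trips out, with a return between consecutive ones — at least 5 crossings.
The safety rule pushes this higher. Following every safe sequence of crossings, the most of the 6 that can be at the island as the skiff arrives there on crossings 5, 7 is 4, 5 respectively — never all 6.
So no plan with fewer than 9 crossings exists, and this one achieves 9:
1. Smuggler goes to the island with sample A and sample F.  [the mainland: sample D, sample K, sample P, sample Q | the island: sample A, sample F]
2. Smuggler goes back to the mainland with sample A.  [the mainland: sample A, sample D, sample K, sample P, sample Q | the island: sample F]
3. Smuggler goes to the island with sample A and sample K.  [the mainland: sample D, sample P, sample Q | the island: sample A, sample F, sample K]
4. Smuggler goes back to the mainland with sample F.  [the mainland: sample D, sample F, sample P, sample Q | the island: sample A, sample K]
5. Smuggler goes to the island with sample F and sample Q.  [the mainland: sample D, sample P | the island: sample A, sample F, sample K, sample Q]
6. Smuggler goes back to the mainland with sample F.  [the mainland: sample D, sample F, sample P | the island: sample A, sample K, sample Q]
7. Smuggler goes to the island with sample F and sample P.  [the mainland: sample D | the island: sample A, sample F, sample K, sample P, sample Q]
8. Smuggler goes back to the mainland with sample F.  [the mainland: sample D, sample F | the island: sample A, sample K, sample P, sample Q]
9. Smuggler goes to the island with sample D and sample F.  [the mainland: — | the island: sample A, sample D, sample F, sample K, sample P, sample Q]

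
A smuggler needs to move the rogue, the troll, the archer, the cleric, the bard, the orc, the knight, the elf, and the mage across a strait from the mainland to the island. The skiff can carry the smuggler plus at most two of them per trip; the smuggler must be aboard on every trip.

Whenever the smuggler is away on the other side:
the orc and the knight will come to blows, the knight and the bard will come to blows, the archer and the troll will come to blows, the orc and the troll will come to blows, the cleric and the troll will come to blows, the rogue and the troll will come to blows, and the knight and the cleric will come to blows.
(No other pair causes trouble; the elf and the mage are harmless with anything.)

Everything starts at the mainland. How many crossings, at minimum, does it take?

Counting alone: the smuggler can take at most 2 across per trip to the island, so moving all 9 needs at least 5 loaded trips out, with a return between consecutive ones — at least 9 crossings.
The safety rule pushes this higher. Following every safe sequence of crossings, the most of the 9 that can be at the island as the skiff arrives there on crossing 9 is 8 — never all 9.
So no plan with fewer than 11 crossings exists, and this one achieves 11:
1. Smuggler goes to the island with the knight and the troll.
2. Smuggler goes back to the mainland alone.
3. Smuggler goes to the island with the bard.
4. Smuggler goes back to the mainland with the knight.
5. Smuggler goes to the island with the cleric and the orc.
6. Smuggler goes back to the mainland with the troll.
7. Smuggler goes to the island with the archer and the rogue.
8. Smuggler goes back to the mainland alone.
9. Smuggler goes to the island with the elf and the mage.
10. Smuggler goes back to the mainland alone.
11. Smuggler goes to the island with the knight and the troll.

11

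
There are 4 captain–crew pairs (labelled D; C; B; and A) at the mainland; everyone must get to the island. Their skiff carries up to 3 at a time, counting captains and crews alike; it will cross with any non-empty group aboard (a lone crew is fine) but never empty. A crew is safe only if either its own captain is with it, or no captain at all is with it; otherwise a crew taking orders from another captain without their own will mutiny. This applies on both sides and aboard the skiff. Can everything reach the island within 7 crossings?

Counting alone: each trip to the island takes at most 3 across and each return brings at least 1 back, so after t trips out (and t−1 returns) at most 3t − (t−1) of the 8 are across; that first reaches 8 at t = 4, so at least 7 crossings are needed.
The safety rule pushes this higher. Following every safe sequence of crossings, the most of the 8 that can be at the island as the skiff arrives there on crossing 7 is 7 — never all 8.
So the move cannot be finished within 7 crossings. (The shortest complete plan takes 9:)
1. captain D and crew D cross → the island.
2. captain D crosses ← the mainland.
3. captain C, captain D, and crew C cross → the island.
4. captain D and crew D cross ← the mainland.
5. captain A, captain B, and captain D cross → the island.
6. crew C crosses ← the mainland.
7. crew C and crew D cross → the island.
8. crew D crosses ← the mainland.
9. crew A, crew B, and crew D cross → the island.

No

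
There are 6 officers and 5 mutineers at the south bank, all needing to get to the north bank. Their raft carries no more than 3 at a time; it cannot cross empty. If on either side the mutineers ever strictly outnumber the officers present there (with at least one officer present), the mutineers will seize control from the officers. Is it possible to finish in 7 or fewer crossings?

Counting alone: each trip to the north bank takes at most 3 across and each return brings at least 1 back, so after t trips out (and t−1 returns) at most 3t − (t−1) of the 11 are across; that first reaches 11 at t = 5, so at least 9 crossings are needed.
Since 7 < 9, 7 crossings cannot be enough. (The shortest complete plan in fact takes 9:)
1. 3 mutineers → the north bank.  (the south bank: 6O 2M; the north bank: 0O 3M)
2. 1 mutineer ← the south bank.  (the south bank: 6O 3M; the north bank: 0O 2M)
3. 3 officers → the north bank.  (the south bank: 3O 3M; the north bank: 3O 2M)
4. 1 officer ← the south bank.  (the south bank: 4O 3M; the north bank: 2O 2M)
5. 2 officers and 1 mutineer → the north bank.  (the south bank: 2O 2M; the north bank: 4O 3M)
6. 1 officer ← the south bank.  (the south bank: 3O 2M; the north bank: 3O 3M)
7. 2 officers and 1 mutineer → the north bank.  (the south bank: 1O 1M; the north bank: 5O 4M)
8. 1 officer ← the south bank.  (the south bank: 2O 1M; the north bank: 4O 4M)
9. 2 officers and 1 mutineer → the north bank.  (the south bank: 0O 0M; the north bank: 6O 5M)

No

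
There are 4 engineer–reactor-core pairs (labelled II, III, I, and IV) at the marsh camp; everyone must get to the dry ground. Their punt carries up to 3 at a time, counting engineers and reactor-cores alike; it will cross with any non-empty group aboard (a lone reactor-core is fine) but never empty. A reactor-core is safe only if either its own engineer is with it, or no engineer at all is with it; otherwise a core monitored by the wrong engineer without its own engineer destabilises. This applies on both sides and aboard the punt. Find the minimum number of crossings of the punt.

9

Counting alone: each trip to the dry ground takes at most 3 across and each return brings at least 1 back, so after t trips out (and t−1 returns) at most 3t − (t−1) of the 8 are across; that first reaches 8 at t = 4, so at least 7 crossings are needed.
The safety rule pushes this higher. Following every safe sequence of crossings, the most of the 8 that can be at the dry ground as the punt arrives there on crossing 7 is 7 — never all 8.
So no plan with fewer than 9 crossings exists, and this one achieves 9:
1. engineer II and reactor-core II cross → the dry ground.
2. engineer II crosses ← the marsh camp.
3. engineer II, engineer III, and reactor-core III cross → the dry ground.
4. engineer II and reactor-core II cross ← the marsh camp.
5. engineer I, engineer II, and engineer IV cross → the dry ground.
6. reactor-core III crosses ← the marsh camp.
7. reactor-core II and reactor-core III cross → the dry ground.
8. reactor-core II crosses ← the marsh camp.
9. reactor-core I, reactor-core II, and reactor-core IV cross → the dry ground.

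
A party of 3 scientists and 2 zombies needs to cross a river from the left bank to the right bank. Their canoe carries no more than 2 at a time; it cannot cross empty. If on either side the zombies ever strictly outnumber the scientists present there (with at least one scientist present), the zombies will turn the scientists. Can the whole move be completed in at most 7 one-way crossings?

Yes

Yes — this plan uses 7 crossings (≤ 7):
1. 2 zombies → the right bank.  (the left bank: 3S 0Z; the right bank: 0S 2Z)
2. 1 zombie ← the left bank.  (the left bank: 3S 1Z; the right bank: 0S 1Z)
3. 2 scientists → the right bank.  (the left bank: 1S 1Z; the right bank: 2S 1Z)
4. 1 scientist ← the left bank.  (the left bank: 2S 1Z; the right bank: 1S 1Z)
5. 1 scientist and 1 zombie → the right bank.  (the left bank: 1S 0Z; the right bank: 2S 2Z)
6. 1 zombie ← the left bank.  (the left bank: 1S 1Z; the right bank: 2S 1Z)
7. 1 scientist and 1 zombie → the right bank.  (the left bank: 0S 0Z; the right bank: 3S 2Z)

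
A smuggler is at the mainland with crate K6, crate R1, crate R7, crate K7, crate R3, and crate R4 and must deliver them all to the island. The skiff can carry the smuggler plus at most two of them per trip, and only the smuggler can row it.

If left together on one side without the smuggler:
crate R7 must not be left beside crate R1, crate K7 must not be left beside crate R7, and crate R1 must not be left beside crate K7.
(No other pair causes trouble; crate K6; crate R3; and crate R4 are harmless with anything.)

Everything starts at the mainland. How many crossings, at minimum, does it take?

Counting alone: the smuggler can take at most 2 across per trip to the island, so moving all 6 needs at least 3 loaded trips out, with a return between consecutive ones — at least 5 crossings.
The safety rule pushes this higher. Following every safe sequence of crossings, the most of the 6 that can be at the island as the skiff arrives there on crossings 5, 7 is 4, 5 respectively — never all 6.
So no plan with fewer than 9 crossings exists, and this one achieves 9:
1. Smuggler goes to the island with crate R1 and crate R7.  [the mainland: crate K6, crate K7, crate R3, crate R4 | the island: crate R1, crate R7]
2. Smuggler goes back to the mainland with crate R1.  [the mainland: crate K6, crate K7, crate R1, crate R3, crate R4 | the island: crate R7]
3. Smuggler goes to the island with crate K6 and crate R1.  [the mainland: crate K7, crate R3, crate R4 | the island: crate K6, crate R1, crate R7]
4. Smuggler goes back to the mainland with crate R1.  [the mainland: crate K7, crate R1, crate R3, crate R4 | the island: crate K6, crate R7]
5. Smuggler goes to the island with crate R1 and crate R3.  [the mainland: crate K7, crate R4 | the island: crate K6, crate R1, crate R3, crate R7]
6. Smuggler goes back to the mainland with crate R1.  [the mainland: crate K7, crate R1, crate R4 | the island: crate K6, crate R3, crate R7]
7. Smuggler goes to the island with crate R1 and crate R4.  [the mainland: crate K7 | the island: crate K6, crate R1, crate R3, crate R4, crate R7]
8. Smuggler goes back to the mainland with crate R1.  [the mainland: crate K7, crate R1 | the island: crate K6, crate R3, crate R4, crate R7]
9. Smuggler goes to the island with crate K7 and crate R1.  [the mainland: — | the island: crate K6, crate K7, crate R1, crate R3, crate R4, crate R7]

9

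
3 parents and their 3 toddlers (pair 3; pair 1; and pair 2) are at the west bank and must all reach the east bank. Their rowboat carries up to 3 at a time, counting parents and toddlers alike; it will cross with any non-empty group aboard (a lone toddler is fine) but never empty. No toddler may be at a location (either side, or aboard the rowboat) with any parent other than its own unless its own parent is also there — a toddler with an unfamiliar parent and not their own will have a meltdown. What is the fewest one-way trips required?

Counting alone: each trip to the east bank takes at most 3 across and each return brings at least 1 back, so after t trips out (and t−1 returns) at most 3t − (t−1) of the 6 are across; that first reaches 6 at t = 3, so at least 5 crossings are needed.
The plan below uses exactly 5 crossings, so it is optimal:
1. parent 3 and toddler 3 cross → the east bank.
2. parent 3 crosses ← the west bank.
3. parent 1, parent 2, and parent 3 cross → the east bank.
4. toddler 3 crosses ← the west bank.
5. toddler 1, toddler 2, and toddler 3 cross → the east bank.

5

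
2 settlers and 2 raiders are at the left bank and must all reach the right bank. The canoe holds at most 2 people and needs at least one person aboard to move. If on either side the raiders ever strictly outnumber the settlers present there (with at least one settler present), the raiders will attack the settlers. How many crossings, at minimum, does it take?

5

Counting alone: each trip to the right bank takes at most 2 across and each return brings at least 1 back, so after t trips out (and t−1 returns) at most 2t − (t−1) of the 4 are across; that first reaches 4 at t = 3, so at least 5 crossings are needed.
The plan below uses exactly 5 crossings, so it is optimal:
1. 2 raiders → the right bank.  (the left bank: 2S 0R; the right bank: 0S 2R)
2. 1 raider ← the left bank.  (the left bank: 2S 1R; the right bank: 0S 1R)
3. 2 settlers → the right bank.  (the left bank: 0S 1R; the right bank: 2S 1R)
4. 1 raider ← the left bank.  (the left bank: 0S 2R; the right bank: 2S 0R)
5. 2 raiders → the right bank.  (the left bank: 0S 0R; the right bank: 2S 2R)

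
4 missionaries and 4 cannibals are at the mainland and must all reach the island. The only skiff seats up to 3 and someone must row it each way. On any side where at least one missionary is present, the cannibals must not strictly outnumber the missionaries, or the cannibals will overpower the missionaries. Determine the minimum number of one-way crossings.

Counting alone: each trip to the island takes at most 3 across and each return brings at least 1 back, so after t trips out (and t−1 returns) at most 3t − (t−1) of the 8 are across; that first reaches 8 at t = 4, so at least 7 crossings are needed.
The safety rule pushes this higher. Following every safe sequence of crossings, the most of the 8 that can be at the island as the skiff arrives there on crossing 7 is 7 — never all 8.
So no plan with fewer than 9 crossings exists, and this one achieves 9:
1. 2 cannibals → the island.  (the mainland: 4M 2C; the island: 0M 2C)
2. 1 cannibal ← the mainland.  (the mainland: 4M 3C; the island: 0M 1C)
3. 3 cannibals → the island.  (the mainland: 4M 0C; the island: 0M 4C)
4. 1 cannibal ← the mainland.  (the mainland: 4M 1C; the island: 0M 3C)
5. 3 missionaries → the island.  (the mainland: 1M 1C; the island: 3M 3C)
6. 1 missionary and 1 cannibal ← the mainland.  (the mainland: 2M 2C; the island: 2M 2C)
7. 2 missionaries → the island.  (the mainland: 0M 2C; the island: 4M 2C)
8. 1 cannibal ← the mainland.  (the mainland: 0M 3C; the island: 4M 1C)
9. 3 cannibals → the island.  (the mainland: 0M 0C; the island: 4M 4C)

9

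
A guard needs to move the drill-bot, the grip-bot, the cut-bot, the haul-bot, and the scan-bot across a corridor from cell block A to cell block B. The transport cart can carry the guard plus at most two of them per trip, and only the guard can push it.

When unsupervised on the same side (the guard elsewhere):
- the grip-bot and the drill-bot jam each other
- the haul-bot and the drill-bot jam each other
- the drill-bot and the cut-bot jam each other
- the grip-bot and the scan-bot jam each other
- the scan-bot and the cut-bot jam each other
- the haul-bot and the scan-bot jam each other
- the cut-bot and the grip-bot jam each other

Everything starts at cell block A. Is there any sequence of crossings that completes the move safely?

Whatever the first load, the items left behind include a forbidden pair without the guard. No opening move is safe, so no plan exists.

No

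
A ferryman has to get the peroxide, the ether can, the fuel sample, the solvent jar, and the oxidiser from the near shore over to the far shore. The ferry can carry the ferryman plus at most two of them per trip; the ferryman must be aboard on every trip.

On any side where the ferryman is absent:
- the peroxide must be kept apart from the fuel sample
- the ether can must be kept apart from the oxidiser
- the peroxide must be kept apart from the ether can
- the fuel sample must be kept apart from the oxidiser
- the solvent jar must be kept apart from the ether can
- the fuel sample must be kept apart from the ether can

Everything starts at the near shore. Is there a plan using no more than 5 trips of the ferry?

No

Counting alone: the ferryman can take at most 2 across per trip to the far shore, so moving all 5 needs at least 3 loaded trips out, with a return between consecutive ones — at least 5 crossings.
The safety rule pushes this higher. Following every safe sequence of crossings, the most of the 5 that can be at the far shore as the ferry arrives there on crossing 5 is 4 — never all 5.
So the move cannot be finished within 5 crossings. (The shortest complete plan takes 7:)
1. Ferryman goes to the far shore with the ether can and the fuel sample.  [the near shore: the oxidiser, the peroxide, the solvent jar | the far shore: the ether can, the fuel sample]
2. Ferryman goes back to the near shore with the ether can.  [the near shore: the ether can, the oxidiser, the peroxide, the solvent jar | the far shore: the fuel sample]
3. Ferryman goes to the far shore with the ether can and the solvent jar.  [the near shore: the oxidiser, the peroxide | the far shore: the ether can, the fuel sample, the solvent jar]
4. Ferryman goes back to the near shore with the ether can.  [the near shore: the ether can, the oxidiser, the peroxide | the far shore: the fuel sample, the solvent jar]
5. Ferryman goes to the far shore with the oxidiser and the peroxide.  [the near shore: the ether can | the far shore: the fuel sample, the oxidiser, the peroxide, the solvent jar]
6. Ferryman goes back to the near shore with the fuel sample.  [the near shore: the ether can, the fuel sample | the far shore: the oxidiser, the peroxide, the solvent jar]
7. Ferryman goes to the far shore with the ether can and the fuel sample.  [the near shore: — | the far shore: the ether can, the fuel sample, the oxidiser, the peroxide, the solvent jar]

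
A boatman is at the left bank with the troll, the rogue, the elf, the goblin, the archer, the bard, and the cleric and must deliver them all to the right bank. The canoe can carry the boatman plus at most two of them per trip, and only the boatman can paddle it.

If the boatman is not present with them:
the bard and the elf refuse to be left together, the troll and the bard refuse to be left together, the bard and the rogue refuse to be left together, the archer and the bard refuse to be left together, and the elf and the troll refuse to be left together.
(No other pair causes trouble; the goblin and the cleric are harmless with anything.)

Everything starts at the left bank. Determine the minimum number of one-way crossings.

11

Counting alone: the boatman can take at most 2 across per trip to the right bank, so moving all 7 needs at least 4 loaded trips out, with a return between consecutive ones — at least 7 crossings.
The safety rule pushes this higher. Following every safe sequence of crossings, the most of the 7 that can be at the right bank as the canoe arrives there on crossings 7, 9 is 5, 6 respectively — never all 7.
So no plan with fewer than 11 crossings exists, and this one achieves 11:
1. Boatman goes to the right bank with the bard and the troll.  [the left bank: the archer, the cleric, the elf, the goblin, the rogue | the right bank: the bard, the troll]
2. Boatman goes back to the left bank with the troll.  [the left bank: the archer, the cleric, the elf, the goblin, the rogue, the troll | the right bank: the bard]
3. Boatman goes to the right bank with the rogue and the troll.  [the left bank: the archer, the cleric, the elf, the goblin | the right bank: the bard, the rogue, the troll]
4. Boatman goes back to the left bank with the bard.  [the left bank: the archer, the bard, the cleric, the elf, the goblin | the right bank: the rogue, the troll]
5. Boatman goes to the right bank with the archer and the elf.  [the left bank: the bard, the cleric, the goblin | the right bank: the archer, the elf, the rogue, the troll]
6. Boatman goes back to the left bank with the troll.  [the left bank: the bard, the cleric, the goblin, the troll | the right bank: the archer, the elf, the rogue]
7. Boatman goes to the right bank with the goblin and the troll.  [the left bank: the bard, the cleric | the right bank: the archer, the elf, the goblin, the rogue, the troll]
8. Boatman goes back to the left bank with the troll.  [the left bank: the bard, the cleric, the troll | the right bank: the archer, the elf, the goblin, the rogue]
9. Boatman goes to the right bank with the cleric and the troll.  [the left bank: the bard | the right bank: the archer, the cleric, the elf, the goblin, the rogue, the troll]
10. Boatman goes back to the left bank with the troll.  [the left bank: the bard, the troll | the right bank: the archer, the cleric, the elf, the goblin, the rogue]
11. Boatman goes to the right bank with the bard and the troll.  [the left bank: — | the right bank: the archer, the bard, the cleric, the elf, the goblin, the rogue, the troll]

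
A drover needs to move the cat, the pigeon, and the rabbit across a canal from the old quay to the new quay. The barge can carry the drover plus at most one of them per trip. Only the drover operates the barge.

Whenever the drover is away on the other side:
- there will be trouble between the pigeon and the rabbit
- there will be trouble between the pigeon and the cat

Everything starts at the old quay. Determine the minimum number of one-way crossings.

7

Counting alone: the drover can take at most 1 across per trip to the new quay, so moving all 3 needs at least 3 loaded trips out, with a return between consecutive ones — at least 5 crossings.
The safety rule pushes this higher. Following every safe sequence of crossings, the most of the 3 that can be at the new quay as the barge arrives there on crossing 5 is 2 — never all 3.
So no plan with fewer than 7 crossings exists, and this one achieves 7:
1. Drover goes to the new quay with the pigeon.
2. Drover goes back to the old quay alone.
3. Drover goes to the new quay with the cat.
4. Drover goes back to the old quay with the pigeon.
5. Drover goes to the new quay with the rabbit.
6. Drover goes back to the old quay alone.
7. Drover goes to the new quay with the pigeon.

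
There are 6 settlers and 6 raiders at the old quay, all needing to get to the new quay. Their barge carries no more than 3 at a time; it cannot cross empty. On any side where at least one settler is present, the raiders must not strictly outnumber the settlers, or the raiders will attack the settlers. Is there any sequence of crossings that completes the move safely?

No

Following every safe sequence of crossings from the start, the most of the 12 that can be at the new quay as the barge arrives there on crossings 1, 3, 5 is 3, 5, 6 respectively; the best ever achieved is 6 of 12.
From crossing 7 on, no configuration arises that was not already reachable earlier: only 17 distinct safe configurations (who is on which side, and where the barge is) can ever be reached, none of them has everyone across, and every continuation just revisits them. They are: 0 settlers + 0 raiders across (barge back at the start); 0 settlers + 1 raider across (barge there); 0 settlers + 1 raider across (barge back at the start); 0 settlers + 2 raiders across (barge there); 0 settlers + 2 raiders across (barge back at the start); 0 settlers + 3 raiders across (barge there); 0 settlers + 3 raiders across (barge back at the start); 0 settlers + 4 raiders across (barge there); 0 settlers + 4 raiders across (barge back at the start); 0 settlers + 5 raiders across (barge there); 0 settlers + 5 raiders across (barge back at the start); 0 settlers + 6 raiders across (barge there); 1 settler + 1 raider across (barge there); 1 settler + 1 raider across (barge back at the start); 2 settlers + 2 raiders across (barge there); 2 settlers + 2 raiders across (barge back at the start); 3 settlers + 3 raiders across (barge there). So no valid plan exists.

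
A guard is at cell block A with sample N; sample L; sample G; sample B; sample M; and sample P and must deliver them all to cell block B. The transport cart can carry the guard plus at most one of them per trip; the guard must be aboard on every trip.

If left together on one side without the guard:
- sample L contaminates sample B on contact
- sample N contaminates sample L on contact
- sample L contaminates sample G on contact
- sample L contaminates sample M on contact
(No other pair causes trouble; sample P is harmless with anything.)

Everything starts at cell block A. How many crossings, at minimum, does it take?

impossible

Following every safe sequence of crossings from the start, the most of the 6 that can be at cell block B as the transport cart arrives there on crossings 1, 3, 5 is 1, 2, 3 respectively; the best ever achieved is 3 of 6.
From crossing 7 on, no configuration arises that was not already reachable earlier: only 22 distinct safe configurations (who is on which side, and where the transport cart is) can ever be reached, none of them has everyone across, and every continuation just revisits them. So no valid plan exists.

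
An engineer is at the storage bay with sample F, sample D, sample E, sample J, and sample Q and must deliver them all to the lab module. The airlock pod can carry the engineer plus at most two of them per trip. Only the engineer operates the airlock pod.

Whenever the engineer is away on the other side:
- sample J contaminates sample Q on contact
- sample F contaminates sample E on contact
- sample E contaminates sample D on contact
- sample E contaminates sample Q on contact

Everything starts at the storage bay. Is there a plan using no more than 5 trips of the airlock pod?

Yes

Yes — this plan uses 5 crossings (≤ 5):
1. Engineer goes to the lab module with sample E and sample J.
2. Engineer goes back to the storage bay alone.
3. Engineer goes to the lab module with sample D and sample F.
4. Engineer goes back to the storage bay with sample E.
5. Engineer goes to the lab module with sample E and sample Q.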